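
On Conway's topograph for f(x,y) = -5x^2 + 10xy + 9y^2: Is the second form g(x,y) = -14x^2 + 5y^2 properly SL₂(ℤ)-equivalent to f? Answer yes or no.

D₁ = 280, D₂ = 280
river cycle of f (length 6): (9, 8, -6), (-6, 16, 1), (1, 16, -6), (-6, 8, 9), (9, 10, -5), (-5, 10, 9)
river cycle of g (length 6): (5, 10, -9), (-9, 8, 6), (6, 16, -1), (-1, 16, 6), (6, 8, -9), (-9, 10, 5)
cycles differ ⇒ inequivalent

no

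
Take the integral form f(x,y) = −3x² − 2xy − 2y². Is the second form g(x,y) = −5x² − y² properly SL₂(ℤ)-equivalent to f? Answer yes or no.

D₁ = -20, D₂ = -20
f is negative-definite; reduce −f:
−f: flip: (3,2,2)→(2,-2,3)
−f: translate: b→2 (≡-2 mod 4), so (2,-2,3)→(2,2,3)
−f: reduced (well bottom): (2,2,3) with a≤c, −a<b≤a
flip sign back: reduced form of f is (-2,-2,-3)
g is negative-definite; reduce −g:
−g: flip: (5,0,1)→(1,0,5)
−g: reduced (well bottom): (1,0,5) with a≤c, −a<b≤a
flip sign back: reduced form of g is (-1,0,-5)
reduced forms (-2, -2, -3) vs (-1, 0, -5) ⇒ inequivalent

no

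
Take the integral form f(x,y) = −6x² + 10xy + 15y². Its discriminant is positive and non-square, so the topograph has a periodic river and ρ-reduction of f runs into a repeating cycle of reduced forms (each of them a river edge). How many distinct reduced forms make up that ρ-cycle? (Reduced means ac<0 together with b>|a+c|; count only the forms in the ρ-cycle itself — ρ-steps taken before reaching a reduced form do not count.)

D = 460, ⌊√D⌋ = 21
river: ρ → (15,20,-1)
river: ρ → (-1,20,15)
river: ρ → (15,10,-6)
river: ρ → (-6,14,11)
river: ρ → (11,8,-9)
river: ρ → (-9,10,10)
river: ρ → (10,10,-9)
river: ρ → (-9,8,11)
river: ρ → (11,14,-6)
river: ρ → (-6,10,15)
ρ-cycle length = 10 (tail of 0 descent steps not counted)

10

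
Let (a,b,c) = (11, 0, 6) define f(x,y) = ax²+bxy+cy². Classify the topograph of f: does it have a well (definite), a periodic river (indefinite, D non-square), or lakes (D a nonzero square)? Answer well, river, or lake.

D = b²−4ac = 0² − 4·11·6 = -264
D < 0 ⇒ definite ⇒ every region one sign ⇒ single well

well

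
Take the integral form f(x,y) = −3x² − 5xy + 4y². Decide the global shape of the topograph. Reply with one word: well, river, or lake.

D = b²−4ac = (-5)² − 4·(-3)·4 = 73
D > 0 non-square ⇒ indefinite ⇒ periodic river

river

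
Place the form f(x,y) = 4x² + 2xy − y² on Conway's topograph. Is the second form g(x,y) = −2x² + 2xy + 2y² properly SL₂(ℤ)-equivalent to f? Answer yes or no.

D₁ = 20, D₂ = 20
river cycle of f (length 2): (-1, 4, 1), (1, 4, -1)
river cycle of g (length 2): (2, 2, -2), (-2, 2, 2)
cycles differ ⇒ inequivalent

no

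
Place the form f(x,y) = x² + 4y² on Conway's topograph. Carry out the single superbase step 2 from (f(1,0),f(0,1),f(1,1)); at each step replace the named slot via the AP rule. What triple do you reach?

start (1,4,5) = (f(1,0),f(0,1),f(1,1))
replace slot 2: 2·(1+5) − 4 = 8 → (1,8,5)

1,8,5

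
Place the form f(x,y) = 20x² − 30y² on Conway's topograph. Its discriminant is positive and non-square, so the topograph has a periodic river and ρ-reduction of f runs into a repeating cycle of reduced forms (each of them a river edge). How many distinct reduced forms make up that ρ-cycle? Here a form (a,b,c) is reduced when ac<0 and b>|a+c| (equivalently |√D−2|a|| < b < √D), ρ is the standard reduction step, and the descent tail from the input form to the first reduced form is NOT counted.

D = 2400, ⌊√D⌋ = 48
descent: ρ → (-30,0,20)
descent: ρ → (20,40,-10)  [lands on river]
river: ρ → (-10,40,20)
ρ-cycle length = 2 (tail of 2 descent steps not counted)

2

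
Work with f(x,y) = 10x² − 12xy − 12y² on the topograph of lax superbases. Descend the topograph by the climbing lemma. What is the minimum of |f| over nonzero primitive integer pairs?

descent: ρ → (-12,12,10)  [lands on river]
river: ρ → (10,8,-14)
river: ρ → (-14,20,4)
river: ρ → (4,20,-14)
river: ρ → (-14,8,10)
river: ρ → (10,12,-12)
closes: descent 1, river 6
min |a| on river = 4

4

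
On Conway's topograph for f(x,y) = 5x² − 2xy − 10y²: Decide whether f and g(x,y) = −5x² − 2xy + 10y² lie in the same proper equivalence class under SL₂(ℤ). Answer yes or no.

D₁ = 204, D₂ = 204
river cycle of f (length 6): (5, 8, -7), (-7, 6, 6), (6, 6, -7), (-7, 8, 5), (5, 12, -3), (-3, 12, 5)
river cycle of g (length 6): (-5, 8, 7), (7, 6, -6), (-6, 6, 7), (7, 8, -5), (-5, 12, 3), (3, 12, -5)
cycles differ ⇒ inequivalent

no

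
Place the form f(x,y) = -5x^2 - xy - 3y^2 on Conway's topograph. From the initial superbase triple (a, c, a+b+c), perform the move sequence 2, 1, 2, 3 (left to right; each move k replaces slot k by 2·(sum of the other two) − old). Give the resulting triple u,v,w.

start (-5,-3,-9) = (f(1,0),f(0,1),f(1,1))
replace slot 2: 2·((-5)+(-9)) − (-3) = -25 → (-5,-25,-9)
replace slot 1: 2·((-25)+(-9)) − (-5) = -63 → (-63,-25,-9)
replace slot 2: 2·((-63)+(-9)) − (-25) = -119 → (-63,-119,-9)
replace slot 3: 2·((-63)+(-119)) − (-9) = -355 → (-63,-119,-355)

-63,-119,-355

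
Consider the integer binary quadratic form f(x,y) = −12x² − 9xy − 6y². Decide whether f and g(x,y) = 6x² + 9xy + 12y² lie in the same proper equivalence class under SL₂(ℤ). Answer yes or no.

D₁ = -207, D₂ = -207
f is negative-definite; reduce −f:
−f: flip: (12,9,6)→(6,-9,12)
−f: translate: b→3 (≡-9 mod 12), so (6,-9,12)→(6,3,9)
−f: reduced (well bottom): (6,3,9) with a≤c, −a<b≤a
flip sign back: reduced form of f is (-6,-3,-9)
g: translate: b→-3 (≡9 mod 12), so (6,9,12)→(6,-3,9)
g: reduced (well bottom): (6,-3,9) with a≤c, −a<b≤a
reduced forms (-6, -3, -9) vs (6, -3, 9) ⇒ inequivalent

no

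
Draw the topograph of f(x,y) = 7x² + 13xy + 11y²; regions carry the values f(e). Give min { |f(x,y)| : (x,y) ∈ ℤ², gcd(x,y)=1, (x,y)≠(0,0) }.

translate: b→-1 (≡13 mod 14), so (7,13,11)→(7,-1,5)
flip: (7,-1,5)→(5,1,7)
reduced (well bottom): (5,1,7) with a≤c, −a<b≤a
well minimum = a = 5

5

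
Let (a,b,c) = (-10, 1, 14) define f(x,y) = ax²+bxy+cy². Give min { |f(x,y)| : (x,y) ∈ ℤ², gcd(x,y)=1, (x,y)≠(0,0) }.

descent: ρ → (14,-1,-10)
descent: ρ → (-10,21,3)  [lands on river]
river: ρ → (3,21,-10)
river: ρ → (-10,19,5)
river: ρ → (5,21,-6)
river: ρ → (-6,15,14)
river: ρ → (14,13,-7)
river: ρ → (-7,15,12)
river: ρ → (12,9,-10)
river: ρ → (-10,11,11)
river: ρ → (11,11,-10)
river: ρ → (-10,9,12)
river: ρ → (12,15,-7)
river: ρ → (-7,13,14)
river: ρ → (14,15,-6)
river: ρ → (-6,21,5)
river: ρ → (5,19,-10)
closes: descent 2, river 16
min |a| on river = 3

3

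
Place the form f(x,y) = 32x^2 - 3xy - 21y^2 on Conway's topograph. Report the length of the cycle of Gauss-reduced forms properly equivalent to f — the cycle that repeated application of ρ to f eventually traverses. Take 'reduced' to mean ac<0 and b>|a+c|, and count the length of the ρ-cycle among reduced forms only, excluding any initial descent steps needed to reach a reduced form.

D = 2697, ⌊√D⌋ = 51
descent: ρ → (-21,45,8)  [lands on river]
river: ρ → (8,51,-3)
river: ρ → (-3,51,8)
river: ρ → (8,45,-21)
river: ρ → (-21,39,14)
river: ρ → (14,45,-12)
river: ρ → (-12,51,2)
river: ρ → (2,49,-37)
river: ρ → (-37,25,14)
river: ρ → (14,31,-31)
river: ρ → (-31,31,14)
river: ρ → (14,25,-37)
river: ρ → (-37,49,2)
river: ρ → (2,51,-12)
river: ρ → (-12,45,14)
river: ρ → (14,39,-21)
ρ-cycle length = 16 (tail of 1 descent step not counted)

16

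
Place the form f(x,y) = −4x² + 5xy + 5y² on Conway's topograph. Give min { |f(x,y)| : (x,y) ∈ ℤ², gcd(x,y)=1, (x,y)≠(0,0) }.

river: ρ → (5,5,-4)
river: ρ → (-4,3,6)
river: ρ → (6,9,-1)
river: ρ → (-1,9,6)
river: ρ → (6,3,-4)
river: ρ → (-4,5,5)
closes: descent 0, river 6
min |a| on river = 1

1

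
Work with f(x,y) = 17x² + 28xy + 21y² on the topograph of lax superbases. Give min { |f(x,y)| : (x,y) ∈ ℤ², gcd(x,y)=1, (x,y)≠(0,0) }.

translate: b→-6 (≡28 mod 34), so (17,28,21)→(17,-6,10)
flip: (17,-6,10)→(10,6,17)
reduced (well bottom): (10,6,17) with a≤c, −a<b≤a
well minimum = a = 10

10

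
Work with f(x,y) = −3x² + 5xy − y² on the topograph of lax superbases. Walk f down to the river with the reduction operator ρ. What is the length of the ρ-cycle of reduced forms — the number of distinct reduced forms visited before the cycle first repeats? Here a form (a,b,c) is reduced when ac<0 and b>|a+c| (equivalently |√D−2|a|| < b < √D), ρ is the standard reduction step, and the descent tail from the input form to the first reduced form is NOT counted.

D = 13, ⌊√D⌋ = 3
descent: ρ → (-1,3,1)  [lands on river]
river: ρ → (1,3,-1)
ρ-cycle length = 2 (tail of 1 descent step not counted)

2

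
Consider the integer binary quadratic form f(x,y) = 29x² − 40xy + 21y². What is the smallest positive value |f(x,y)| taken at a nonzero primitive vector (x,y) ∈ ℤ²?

translate: b→18 (≡-40 mod 58), so (29,-40,21)→(29,18,10)
flip: (29,18,10)→(10,-18,29)
translate: b→2 (≡-18 mod 20), so (10,-18,29)→(10,2,21)
reduced (well bottom): (10,2,21) with a≤c, −a<b≤a
well minimum = a = 10

10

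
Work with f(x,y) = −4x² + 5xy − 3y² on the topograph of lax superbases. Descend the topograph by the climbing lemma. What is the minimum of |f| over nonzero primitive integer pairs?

translate: b→3 (≡-5 mod 8), so (4,-5,3)→(4,3,2)
flip: (4,3,2)→(2,-3,4)
translate: b→1 (≡-3 mod 4), so (2,-3,4)→(2,1,3)
reduced (well bottom): (2,1,3) with a≤c, −a<b≤a
well minimum |f| = |-2| = 2 (negative-definite)

2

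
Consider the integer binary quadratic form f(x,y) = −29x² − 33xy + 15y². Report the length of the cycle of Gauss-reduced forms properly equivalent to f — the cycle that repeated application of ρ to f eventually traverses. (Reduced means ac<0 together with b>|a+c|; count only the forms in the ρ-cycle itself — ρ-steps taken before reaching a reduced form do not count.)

D = 2829, ⌊√D⌋ = 53
descent: ρ → (15,33,-29)  [lands on river]
river: ρ → (-29,25,19)
river: ρ → (19,51,-3)
river: ρ → (-3,51,19)
river: ρ → (19,25,-29)
river: ρ → (-29,33,15)
river: ρ → (15,27,-35)
river: ρ → (-35,43,7)
river: ρ → (7,41,-41)
river: ρ → (-41,41,7)
river: ρ → (7,43,-35)
river: ρ → (-35,27,15)
ρ-cycle length = 12 (tail of 1 descent step not counted)

12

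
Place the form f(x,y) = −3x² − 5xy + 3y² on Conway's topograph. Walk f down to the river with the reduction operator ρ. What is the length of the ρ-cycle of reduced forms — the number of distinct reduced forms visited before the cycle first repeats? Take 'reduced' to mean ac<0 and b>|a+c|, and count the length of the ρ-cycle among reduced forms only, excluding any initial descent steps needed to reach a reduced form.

D = 61, ⌊√D⌋ = 7
descent: ρ → (3,5,-3)  [lands on river]
river: ρ → (-3,7,1)
river: ρ → (1,7,-3)
river: ρ → (-3,5,3)
river: ρ → (3,7,-1)
river: ρ → (-1,7,3)
ρ-cycle length = 6 (tail of 1 descent step not counted)

6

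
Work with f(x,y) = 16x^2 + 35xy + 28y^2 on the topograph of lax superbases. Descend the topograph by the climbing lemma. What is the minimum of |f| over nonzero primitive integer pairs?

translate: b→3 (≡35 mod 32), so (16,35,28)→(16,3,9)
flip: (16,3,9)→(9,-3,16)
reduced (well bottom): (9,-3,16) with a≤c, −a<b≤a
well minimum = a = 9

9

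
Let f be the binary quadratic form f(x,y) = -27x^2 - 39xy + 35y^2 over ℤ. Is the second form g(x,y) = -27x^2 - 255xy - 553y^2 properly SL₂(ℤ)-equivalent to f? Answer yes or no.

D₁ = 5301, D₂ = 5301
river cycle of f (length 14): (35, 39, -27), (-27, 69, 5), (5, 71, -13), (-13, 59, 35), (35, 11, -37), (-37, 63, 9), (9, 63, -37), (-37, 11, 35), (35, 59, -13), (-13, 71, 5), … (4 more)
river cycle of g (length 14): (-27, 69, 5), (5, 71, -13), (-13, 59, 35), (35, 11, -37), (-37, 63, 9), (9, 63, -37), (-37, 11, 35), (35, 59, -13), (-13, 71, 5), (5, 69, -27), … (4 more)
cycles coincide ⇒ equivalent

yes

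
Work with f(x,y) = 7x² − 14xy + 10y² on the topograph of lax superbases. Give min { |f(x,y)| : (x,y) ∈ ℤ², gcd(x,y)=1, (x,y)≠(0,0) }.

translate: b→0 (≡-14 mod 14), so (7,-14,10)→(7,0,3)
flip: (7,0,3)→(3,0,7)
reduced (well bottom): (3,0,7) with a≤c, −a<b≤a
well minimum = a = 3

3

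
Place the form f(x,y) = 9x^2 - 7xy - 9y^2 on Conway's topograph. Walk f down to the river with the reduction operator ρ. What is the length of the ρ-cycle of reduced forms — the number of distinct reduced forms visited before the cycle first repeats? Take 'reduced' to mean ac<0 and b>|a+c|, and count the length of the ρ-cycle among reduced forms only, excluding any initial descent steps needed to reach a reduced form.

D = 373, ⌊√D⌋ = 19
descent: ρ → (-9,7,9)  [lands on river]
river: ρ → (9,11,-7)
river: ρ → (-7,17,3)
river: ρ → (3,19,-1)
river: ρ → (-1,19,3)
river: ρ → (3,17,-7)
river: ρ → (-7,11,9)
river: ρ → (9,7,-9)
river: ρ → (-9,11,7)
river: ρ → (7,17,-3)
river: ρ → (-3,19,1)
river: ρ → (1,19,-3)
river: ρ → (-3,17,7)
river: ρ → (7,11,-9)
ρ-cycle length = 14 (tail of 1 descent step not counted)

14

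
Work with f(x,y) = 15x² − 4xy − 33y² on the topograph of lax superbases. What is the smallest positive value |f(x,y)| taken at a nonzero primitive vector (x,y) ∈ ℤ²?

descent: ρ → (-33,4,15)
descent: ρ → (15,26,-22)  [lands on river]
river: ρ → (-22,18,19)
river: ρ → (19,20,-21)
river: ρ → (-21,22,18)
river: ρ → (18,14,-25)
river: ρ → (-25,36,7)
river: ρ → (7,34,-30)
river: ρ → (-30,26,11)
river: ρ → (11,40,-9)
river: ρ → (-9,32,27)
river: ρ → (27,22,-14)
river: ρ → (-14,34,15)
closes: descent 2, river 12
min |a| on river = 7

7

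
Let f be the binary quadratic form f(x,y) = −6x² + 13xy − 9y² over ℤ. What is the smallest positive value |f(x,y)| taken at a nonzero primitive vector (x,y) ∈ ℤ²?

translate: b→-1 (≡-13 mod 12), so (6,-13,9)→(6,-1,2)
flip: (6,-1,2)→(2,1,6)
reduced (well bottom): (2,1,6) with a≤c, −a<b≤a
well minimum |f| = |-2| = 2 (negative-definite)

2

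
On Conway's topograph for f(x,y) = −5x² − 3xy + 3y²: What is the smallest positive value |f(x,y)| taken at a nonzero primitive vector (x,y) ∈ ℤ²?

descent: ρ → (3,3,-5)  [lands on river]
river: ρ → (-5,7,1)
river: ρ → (1,7,-5)
river: ρ → (-5,3,3)
closes: descent 1, river 4
min |a| on river = 1

1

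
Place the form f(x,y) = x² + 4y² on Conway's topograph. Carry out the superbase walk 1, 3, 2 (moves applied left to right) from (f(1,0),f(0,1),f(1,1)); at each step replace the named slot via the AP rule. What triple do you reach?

start (1,4,5) = (f(1,0),f(0,1),f(1,1))
replace slot 1: 2·(4+5) − 1 = 17 → (17,4,5)
replace slot 3: 2·(17+4) − 5 = 37 → (17,4,37)
replace slot 2: 2·(17+37) − 4 = 104 → (17,104,37)

17,104,37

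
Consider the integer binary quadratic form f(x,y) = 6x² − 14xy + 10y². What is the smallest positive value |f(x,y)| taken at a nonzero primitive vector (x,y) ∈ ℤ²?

translate: b→-2 (≡-14 mod 12), so (6,-14,10)→(6,-2,2)
flip: (6,-2,2)→(2,2,6)
reduced (well bottom): (2,2,6) with a≤c, −a<b≤a
well minimum = a = 2

2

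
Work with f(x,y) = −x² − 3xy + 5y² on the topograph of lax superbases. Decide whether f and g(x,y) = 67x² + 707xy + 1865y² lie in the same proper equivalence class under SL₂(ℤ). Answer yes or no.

D₁ = 29, D₂ = 29
river cycle of f (length 2): (-1, 5, 1), (1, 5, -1)
river cycle of g (length 2): (-1, 5, 1), (1, 5, -1)
cycles coincide ⇒ equivalent

yes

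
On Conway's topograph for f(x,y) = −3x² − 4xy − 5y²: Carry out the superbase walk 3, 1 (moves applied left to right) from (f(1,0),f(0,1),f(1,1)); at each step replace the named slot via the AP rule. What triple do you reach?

start (-3,-5,-12) = (f(1,0),f(0,1),f(1,1))
replace slot 3: 2·((-3)+(-5)) − (-12) = -4 → (-3,-5,-4)
replace slot 1: 2·((-5)+(-4)) − (-3) = -15 → (-15,-5,-4)

-15,-5,-4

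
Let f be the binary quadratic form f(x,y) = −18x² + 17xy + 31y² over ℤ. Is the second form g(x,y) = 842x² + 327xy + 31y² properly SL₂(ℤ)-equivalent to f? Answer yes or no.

D₁ = 2521, D₂ = 2521
river cycle of f (length 170): (31, 45, -4), (-4, 43, 42), (42, 41, -5), (-5, 49, 6), (6, 47, -13), (-13, 31, 30), (30, 29, -14), (-14, 27, 32), (32, 37, -9), (-9, 35, 36), … (160 more)
river cycle of g (length 170): (31, 45, -4), (-4, 43, 42), (42, 41, -5), (-5, 49, 6), (6, 47, -13), (-13, 31, 30), (30, 29, -14), (-14, 27, 32), (32, 37, -9), (-9, 35, 36), … (160 more)
cycles coincide ⇒ equivalent

yes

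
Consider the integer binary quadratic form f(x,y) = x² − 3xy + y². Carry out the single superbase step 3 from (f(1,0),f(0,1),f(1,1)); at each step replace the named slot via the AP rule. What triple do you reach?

start (1,1,-1) = (f(1,0),f(0,1),f(1,1))
replace slot 3: 2·(1+1) − (-1) = 5 → (1,1,5)

1,1,5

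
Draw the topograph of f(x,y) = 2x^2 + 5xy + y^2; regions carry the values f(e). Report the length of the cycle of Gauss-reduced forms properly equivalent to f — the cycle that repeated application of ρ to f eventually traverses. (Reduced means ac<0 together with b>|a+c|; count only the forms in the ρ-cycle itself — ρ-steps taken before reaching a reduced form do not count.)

D = 17, ⌊√D⌋ = 4
descent: ρ → (1,3,-2)  [lands on river]
river: ρ → (-2,1,2)
river: ρ → (2,3,-1)
river: ρ → (-1,3,2)
river: ρ → (2,1,-2)
river: ρ → (-2,3,1)
ρ-cycle length = 6 (tail of 1 descent step not counted)

6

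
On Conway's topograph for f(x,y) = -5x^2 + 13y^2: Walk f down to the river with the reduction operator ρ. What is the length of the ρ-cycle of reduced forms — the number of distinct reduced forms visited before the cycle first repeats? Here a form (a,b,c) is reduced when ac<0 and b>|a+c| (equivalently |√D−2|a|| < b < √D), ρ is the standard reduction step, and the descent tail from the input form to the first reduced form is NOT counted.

D = 260, ⌊√D⌋ = 16
descent: ρ → (13,0,-5)
descent: ρ → (-5,10,8)  [lands on river]
river: ρ → (8,6,-7)
river: ρ → (-7,8,7)
river: ρ → (7,6,-8)
river: ρ → (-8,10,5)
river: ρ → (5,10,-8)
river: ρ → (-8,6,7)
river: ρ → (7,8,-7)
river: ρ → (-7,6,8)
river: ρ → (8,10,-5)
ρ-cycle length = 10 (tail of 2 descent steps not counted)

10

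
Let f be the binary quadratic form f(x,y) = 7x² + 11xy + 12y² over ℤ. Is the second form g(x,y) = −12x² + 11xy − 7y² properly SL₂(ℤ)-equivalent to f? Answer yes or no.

D₁ = -215, D₂ = -215
f: translate: b→-3 (≡11 mod 14), so (7,11,12)→(7,-3,8)
f: reduced (well bottom): (7,-3,8) with a≤c, −a<b≤a
g is negative-definite; reduce −g:
−g: flip: (12,-11,7)→(7,11,12)
−g: translate: b→-3 (≡11 mod 14), so (7,11,12)→(7,-3,8)
−g: reduced (well bottom): (7,-3,8) with a≤c, −a<b≤a
flip sign back: reduced form of g is (-7,3,-8)
reduced forms (7, -3, 8) vs (-7, 3, -8) ⇒ inequivalent

no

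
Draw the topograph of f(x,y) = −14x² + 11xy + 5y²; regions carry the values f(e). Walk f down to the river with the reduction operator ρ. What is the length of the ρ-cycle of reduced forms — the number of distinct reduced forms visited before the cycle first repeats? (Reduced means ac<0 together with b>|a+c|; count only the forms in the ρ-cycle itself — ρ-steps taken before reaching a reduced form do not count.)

D = 401, ⌊√D⌋ = 20
river: ρ → (5,19,-2)
river: ρ → (-2,17,14)
river: ρ → (14,11,-5)
river: ρ → (-5,19,2)
river: ρ → (2,17,-14)
river: ρ → (-14,11,5)
ρ-cycle length = 6 (tail of 0 descent steps not counted)

6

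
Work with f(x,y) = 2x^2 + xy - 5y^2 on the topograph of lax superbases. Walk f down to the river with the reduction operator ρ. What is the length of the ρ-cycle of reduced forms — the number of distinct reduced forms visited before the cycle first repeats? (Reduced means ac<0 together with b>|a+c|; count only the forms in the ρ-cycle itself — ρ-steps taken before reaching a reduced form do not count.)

D = 41, ⌊√D⌋ = 6
descent: ρ → (-5,-1,2)
descent: ρ → (2,5,-2)  [lands on river]
river: ρ → (-2,3,4)
river: ρ → (4,5,-1)
river: ρ → (-1,5,4)
river: ρ → (4,3,-2)
river: ρ → (-2,5,2)
river: ρ → (2,3,-4)
river: ρ → (-4,5,1)
river: ρ → (1,5,-4)
river: ρ → (-4,3,2)
ρ-cycle length = 10 (tail of 2 descent steps not counted)

10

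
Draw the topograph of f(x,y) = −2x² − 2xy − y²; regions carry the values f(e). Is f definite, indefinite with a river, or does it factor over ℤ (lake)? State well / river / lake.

D = b²−4ac = (-2)² − 4·(-2)·(-1) = -4
D < 0 ⇒ definite ⇒ every region one sign ⇒ single well

well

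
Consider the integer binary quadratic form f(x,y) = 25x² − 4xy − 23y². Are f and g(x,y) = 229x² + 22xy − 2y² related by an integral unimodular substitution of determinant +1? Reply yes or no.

D₁ = 2316, D₂ = 2316
river cycle of f (length 6): (-23, 4, 25), (25, 46, -2), (-2, 46, 25), (25, 4, -23), (-23, 42, 6), (6, 42, -23)
river cycle of g (length 6): (-2, 46, 25), (25, 4, -23), (-23, 42, 6), (6, 42, -23), (-23, 4, 25), (25, 46, -2)
cycles coincide ⇒ equivalent

yes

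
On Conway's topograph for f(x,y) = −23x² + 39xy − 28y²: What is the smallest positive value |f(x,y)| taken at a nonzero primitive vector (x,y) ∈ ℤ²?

translate: b→7 (≡-39 mod 46), so (23,-39,28)→(23,7,12)
flip: (23,7,12)→(12,-7,23)
reduced (well bottom): (12,-7,23) with a≤c, −a<b≤a
well minimum |f| = |-12| = 12 (negative-definite)

12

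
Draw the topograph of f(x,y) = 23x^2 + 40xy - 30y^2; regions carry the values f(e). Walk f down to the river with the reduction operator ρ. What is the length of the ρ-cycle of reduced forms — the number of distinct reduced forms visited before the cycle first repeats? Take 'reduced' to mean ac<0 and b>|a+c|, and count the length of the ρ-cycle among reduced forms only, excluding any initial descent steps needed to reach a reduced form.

D = 4360, ⌊√D⌋ = 66
river: ρ → (-30,20,33)
river: ρ → (33,46,-17)
river: ρ → (-17,56,18)
river: ρ → (18,52,-23)
river: ρ → (-23,40,30)
river: ρ → (30,20,-33)
river: ρ → (-33,46,17)
river: ρ → (17,56,-18)
river: ρ → (-18,52,23)
river: ρ → (23,40,-30)
ρ-cycle length = 10 (tail of 0 descent steps not counted)

10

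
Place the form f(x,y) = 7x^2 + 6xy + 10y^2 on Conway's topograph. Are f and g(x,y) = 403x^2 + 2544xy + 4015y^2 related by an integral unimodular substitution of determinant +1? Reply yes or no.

D₁ = -244, D₂ = -244
f: reduced (well bottom): (7,6,10) with a≤c, −a<b≤a
g: translate: b→126 (≡2544 mod 806), so (403,2544,4015)→(403,126,10)
g: flip: (403,126,10)→(10,-126,403)
g: translate: b→-6 (≡-126 mod 20), so (10,-126,403)→(10,-6,7)
g: flip: (10,-6,7)→(7,6,10)
g: reduced (well bottom): (7,6,10) with a≤c, −a<b≤a
reduced forms (7, 6, 10) vs (7, 6, 10) ⇒ equivalent

yes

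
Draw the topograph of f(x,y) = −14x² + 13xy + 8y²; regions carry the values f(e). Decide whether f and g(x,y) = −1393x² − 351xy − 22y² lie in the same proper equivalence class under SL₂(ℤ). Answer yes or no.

D₁ = 617, D₂ = 617
river cycle of f (length 34): (8, 19, -8), (-8, 13, 14), (14, 15, -7), (-7, 13, 16), (16, 19, -4), (-4, 21, 11), (11, 23, -2), (-2, 21, 22), (22, 23, -1), (-1, 23, 22), … (24 more)
river cycle of g (length 34): (7, 15, -14), (-14, 13, 8), (8, 19, -8), (-8, 13, 14), (14, 15, -7), (-7, 13, 16), (16, 19, -4), (-4, 21, 11), (11, 23, -2), (-2, 21, 22), … (24 more)
cycles coincide ⇒ equivalent

yes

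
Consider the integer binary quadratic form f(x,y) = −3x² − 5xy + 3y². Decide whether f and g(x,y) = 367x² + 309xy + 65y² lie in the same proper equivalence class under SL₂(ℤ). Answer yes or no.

D₁ = 61, D₂ = 61
river cycle of f (length 6): (3, 5, -3), (-3, 7, 1), (1, 7, -3), (-3, 5, 3), (3, 7, -1), (-1, 7, 3)
river cycle of g (length 6): (-1, 7, 3), (3, 5, -3), (-3, 7, 1), (1, 7, -3), (-3, 5, 3), (3, 7, -1)
cycles coincide ⇒ equivalent

yes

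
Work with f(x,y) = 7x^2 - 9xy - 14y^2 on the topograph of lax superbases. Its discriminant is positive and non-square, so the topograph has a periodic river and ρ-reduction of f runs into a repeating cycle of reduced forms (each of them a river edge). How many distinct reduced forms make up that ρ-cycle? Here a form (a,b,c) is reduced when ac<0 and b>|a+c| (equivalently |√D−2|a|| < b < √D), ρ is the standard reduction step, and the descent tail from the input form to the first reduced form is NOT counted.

D = 473, ⌊√D⌋ = 21
descent: ρ → (-14,9,7)  [lands on river]
river: ρ → (7,19,-4)
river: ρ → (-4,21,2)
river: ρ → (2,19,-14)
ρ-cycle length = 4 (tail of 1 descent step not counted)

4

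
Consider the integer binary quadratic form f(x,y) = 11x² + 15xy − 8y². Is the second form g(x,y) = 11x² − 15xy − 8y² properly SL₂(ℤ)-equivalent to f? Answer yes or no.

D₁ = 577, D₂ = 577
river cycle of f (length 10): (-8, 17, 9), (9, 19, -6), (-6, 17, 12), (12, 7, -11), (-11, 15, 8), (8, 17, -9), (-9, 19, 6), (6, 17, -12), (-12, 7, 11), (11, 15, -8)
river cycle of g (length 10): (-8, 15, 11), (11, 7, -12), (-12, 17, 6), (6, 19, -9), (-9, 17, 8), (8, 15, -11), (-11, 7, 12), (12, 17, -6), (-6, 19, 9), (9, 17, -8)
cycles differ ⇒ inequivalent

no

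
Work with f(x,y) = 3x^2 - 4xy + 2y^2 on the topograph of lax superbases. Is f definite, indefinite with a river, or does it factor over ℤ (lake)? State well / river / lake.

D = b²−4ac = (-4)² − 4·3·2 = -8
D < 0 ⇒ definite ⇒ every region one sign ⇒ single well

well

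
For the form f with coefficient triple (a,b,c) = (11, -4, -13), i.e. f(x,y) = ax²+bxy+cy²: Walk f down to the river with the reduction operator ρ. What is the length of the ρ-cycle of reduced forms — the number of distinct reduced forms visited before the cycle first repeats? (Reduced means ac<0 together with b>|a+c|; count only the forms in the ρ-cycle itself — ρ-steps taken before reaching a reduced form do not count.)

D = 588, ⌊√D⌋ = 24
descent: ρ → (-13,4,11)  [lands on river]
river: ρ → (11,18,-6)
river: ρ → (-6,18,11)
river: ρ → (11,4,-13)
river: ρ → (-13,22,2)
river: ρ → (2,22,-13)
ρ-cycle length = 6 (tail of 1 descent step not counted)

6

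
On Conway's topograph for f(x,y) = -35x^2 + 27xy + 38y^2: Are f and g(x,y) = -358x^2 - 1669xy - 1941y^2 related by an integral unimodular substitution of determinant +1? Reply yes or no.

D₁ = 6049, D₂ = 6049
river cycle of f (length 132): (38, 49, -24), (-24, 47, 40), (40, 33, -31), (-31, 29, 42), (42, 55, -18), (-18, 53, 45), (45, 37, -26), (-26, 67, 15), (15, 53, -54), (-54, 55, 14), … (122 more)
river cycle of g (length 132): (-35, 27, 38), (38, 49, -24), (-24, 47, 40), (40, 33, -31), (-31, 29, 42), (42, 55, -18), (-18, 53, 45), (45, 37, -26), (-26, 67, 15), (15, 53, -54), … (122 more)
cycles coincide ⇒ equivalent

yes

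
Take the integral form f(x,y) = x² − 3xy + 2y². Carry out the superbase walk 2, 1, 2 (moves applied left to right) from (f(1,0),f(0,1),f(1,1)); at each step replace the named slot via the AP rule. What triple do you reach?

start (1,2,0) = (f(1,0),f(0,1),f(1,1))
replace slot 2: 2·(1+0) − 2 = 0 → (1,0,0)
replace slot 1: 2·(0+0) − 1 = -1 → (-1,0,0)
replace slot 2: 2·((-1)+0) − 0 = -2 → (-1,-2,0)

-1,-2,0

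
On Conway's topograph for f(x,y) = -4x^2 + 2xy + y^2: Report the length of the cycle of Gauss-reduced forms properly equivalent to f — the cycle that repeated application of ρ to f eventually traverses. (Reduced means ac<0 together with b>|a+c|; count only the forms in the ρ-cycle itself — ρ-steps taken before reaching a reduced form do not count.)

D = 20, ⌊√D⌋ = 4
descent: ρ → (1,4,-1)  [lands on river]
river: ρ → (-1,4,1)
ρ-cycle length = 2 (tail of 1 descent step not counted)

2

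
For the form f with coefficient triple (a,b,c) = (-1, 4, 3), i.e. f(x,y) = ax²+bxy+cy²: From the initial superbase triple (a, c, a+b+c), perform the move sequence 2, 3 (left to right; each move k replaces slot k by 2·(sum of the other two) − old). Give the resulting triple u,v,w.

start (-1,3,6) = (f(1,0),f(0,1),f(1,1))
replace slot 2: 2·((-1)+6) − 3 = 7 → (-1,7,6)
replace slot 3: 2·((-1)+7) − 6 = 6 → (-1,7,6)

-1,7,6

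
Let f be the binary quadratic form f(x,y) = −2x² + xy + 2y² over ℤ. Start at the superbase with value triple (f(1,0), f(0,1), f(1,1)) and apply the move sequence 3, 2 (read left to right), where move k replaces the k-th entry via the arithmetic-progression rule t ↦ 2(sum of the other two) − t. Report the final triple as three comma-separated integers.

start (-2,2,1) = (f(1,0),f(0,1),f(1,1))
replace slot 3: 2·((-2)+2) − 1 = -1 → (-2,2,-1)
replace slot 2: 2·((-2)+(-1)) − 2 = -8 → (-2,-8,-1)

-2,-8,-1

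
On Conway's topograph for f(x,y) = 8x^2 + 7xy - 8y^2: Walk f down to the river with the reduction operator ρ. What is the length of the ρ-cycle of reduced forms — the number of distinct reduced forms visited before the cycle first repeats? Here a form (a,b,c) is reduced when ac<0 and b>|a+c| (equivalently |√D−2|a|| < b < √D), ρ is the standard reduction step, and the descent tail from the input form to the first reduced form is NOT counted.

D = 305, ⌊√D⌋ = 17
river: ρ → (-8,9,7)
river: ρ → (7,5,-10)
river: ρ → (-10,15,2)
river: ρ → (2,17,-2)
river: ρ → (-2,15,10)
river: ρ → (10,5,-7)
river: ρ → (-7,9,8)
river: ρ → (8,7,-8)
ρ-cycle length = 8 (tail of 0 descent steps not counted)

8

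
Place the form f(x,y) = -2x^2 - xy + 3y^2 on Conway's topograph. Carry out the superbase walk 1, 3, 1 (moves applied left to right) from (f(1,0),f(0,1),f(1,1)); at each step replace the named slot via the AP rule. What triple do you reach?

start (-2,3,0) = (f(1,0),f(0,1),f(1,1))
replace slot 1: 2·(3+0) − (-2) = 8 → (8,3,0)
replace slot 3: 2·(8+3) − 0 = 22 → (8,3,22)
replace slot 1: 2·(3+22) − 8 = 42 → (42,3,22)

42,3,22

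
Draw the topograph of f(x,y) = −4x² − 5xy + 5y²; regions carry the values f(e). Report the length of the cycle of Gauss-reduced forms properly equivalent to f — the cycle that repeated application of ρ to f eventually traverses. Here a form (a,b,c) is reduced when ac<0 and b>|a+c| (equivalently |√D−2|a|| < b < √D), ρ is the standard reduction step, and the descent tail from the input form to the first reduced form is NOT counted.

D = 105, ⌊√D⌋ = 10
descent: ρ → (5,5,-4)  [lands on river]
river: ρ → (-4,3,6)
river: ρ → (6,9,-1)
river: ρ → (-1,9,6)
river: ρ → (6,3,-4)
river: ρ → (-4,5,5)
ρ-cycle length = 6 (tail of 1 descent step not counted)

6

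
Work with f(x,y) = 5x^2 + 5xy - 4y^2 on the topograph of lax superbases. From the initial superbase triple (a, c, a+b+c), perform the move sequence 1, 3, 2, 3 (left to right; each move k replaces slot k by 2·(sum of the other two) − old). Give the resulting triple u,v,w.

start (5,-4,6) = (f(1,0),f(0,1),f(1,1))
replace slot 1: 2·((-4)+6) − 5 = -1 → (-1,-4,6)
replace slot 3: 2·((-1)+(-4)) − 6 = -16 → (-1,-4,-16)
replace slot 2: 2·((-1)+(-16)) − (-4) = -30 → (-1,-30,-16)
replace slot 3: 2·((-1)+(-30)) − (-16) = -46 → (-1,-30,-46)

-1,-30,-46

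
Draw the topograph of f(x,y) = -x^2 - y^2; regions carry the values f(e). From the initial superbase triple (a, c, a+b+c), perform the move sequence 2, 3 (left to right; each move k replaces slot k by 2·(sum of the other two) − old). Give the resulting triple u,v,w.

start (-1,-1,-2) = (f(1,0),f(0,1),f(1,1))
replace slot 2: 2·((-1)+(-2)) − (-1) = -5 → (-1,-5,-2)
replace slot 3: 2·((-1)+(-5)) − (-2) = -10 → (-1,-5,-10)

-1,-5,-10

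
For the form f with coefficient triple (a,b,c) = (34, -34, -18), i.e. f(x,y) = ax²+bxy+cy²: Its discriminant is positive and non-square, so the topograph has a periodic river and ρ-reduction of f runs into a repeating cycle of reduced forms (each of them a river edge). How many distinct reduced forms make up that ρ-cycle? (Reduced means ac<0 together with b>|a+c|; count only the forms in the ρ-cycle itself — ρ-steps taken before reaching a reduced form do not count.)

D = 3604, ⌊√D⌋ = 60
descent: ρ → (-18,34,34)  [lands on river]
river: ρ → (34,34,-18)
river: ρ → (-18,38,30)
river: ρ → (30,22,-26)
river: ρ → (-26,30,26)
river: ρ → (26,22,-30)
river: ρ → (-30,38,18)
river: ρ → (18,34,-34)
river: ρ → (-34,34,18)
river: ρ → (18,38,-30)
river: ρ → (-30,22,26)
river: ρ → (26,30,-26)
river: ρ → (-26,22,30)
river: ρ → (30,38,-18)
ρ-cycle length = 14 (tail of 1 descent step not counted)

14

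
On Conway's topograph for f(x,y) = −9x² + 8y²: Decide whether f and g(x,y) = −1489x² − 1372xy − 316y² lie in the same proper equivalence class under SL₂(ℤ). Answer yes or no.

D₁ = 288, D₂ = 288
river cycle of f (length 2): (8, 16, -1), (-1, 16, 8)
river cycle of g (length 2): (8, 16, -1), (-1, 16, 8)
cycles coincide ⇒ equivalent

yes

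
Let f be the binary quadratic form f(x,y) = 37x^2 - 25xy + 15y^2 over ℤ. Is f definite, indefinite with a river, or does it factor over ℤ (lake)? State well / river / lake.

D = b²−4ac = (-25)² − 4·37·15 = -1595
D < 0 ⇒ definite ⇒ every region one sign ⇒ single well

well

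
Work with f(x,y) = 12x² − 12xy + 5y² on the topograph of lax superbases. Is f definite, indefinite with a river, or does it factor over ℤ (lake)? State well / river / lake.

D = b²−4ac = (-12)² − 4·12·5 = -96
D < 0 ⇒ definite ⇒ every region one sign ⇒ single well

well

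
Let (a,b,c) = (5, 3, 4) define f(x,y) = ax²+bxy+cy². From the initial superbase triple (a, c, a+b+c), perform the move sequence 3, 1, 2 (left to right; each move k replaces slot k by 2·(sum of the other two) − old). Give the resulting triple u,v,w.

start (5,4,12) = (f(1,0),f(0,1),f(1,1))
replace slot 3: 2·(5+4) − 12 = 6 → (5,4,6)
replace slot 1: 2·(4+6) − 5 = 15 → (15,4,6)
replace slot 2: 2·(15+6) − 4 = 38 → (15,38,6)

15,38,6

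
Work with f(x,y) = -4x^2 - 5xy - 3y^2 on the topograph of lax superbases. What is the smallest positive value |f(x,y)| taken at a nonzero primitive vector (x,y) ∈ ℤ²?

translate: b→-3 (≡5 mod 8), so (4,5,3)→(4,-3,2)
flip: (4,-3,2)→(2,3,4)
translate: b→-1 (≡3 mod 4), so (2,3,4)→(2,-1,3)
reduced (well bottom): (2,-1,3) with a≤c, −a<b≤a
well minimum |f| = |-2| = 2 (negative-definite)

2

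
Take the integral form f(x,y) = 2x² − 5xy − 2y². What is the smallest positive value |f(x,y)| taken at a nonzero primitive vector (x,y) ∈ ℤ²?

descent: ρ → (-2,5,2)  [lands on river]
river: ρ → (2,3,-4)
river: ρ → (-4,5,1)
river: ρ → (1,5,-4)
river: ρ → (-4,3,2)
river: ρ → (2,5,-2)
river: ρ → (-2,3,4)
river: ρ → (4,5,-1)
river: ρ → (-1,5,4)
river: ρ → (4,3,-2)
closes: descent 1, river 10
min |a| on river = 1

1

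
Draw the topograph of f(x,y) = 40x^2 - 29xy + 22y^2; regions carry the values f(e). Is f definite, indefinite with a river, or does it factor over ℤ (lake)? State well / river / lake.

D = b²−4ac = (-29)² − 4·40·22 = -2679
D < 0 ⇒ definite ⇒ every region one sign ⇒ single well

well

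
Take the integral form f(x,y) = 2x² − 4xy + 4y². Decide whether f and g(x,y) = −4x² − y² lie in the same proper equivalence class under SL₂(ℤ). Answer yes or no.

D₁ = -16, D₂ = -16
f: translate: b→0 (≡-4 mod 4), so (2,-4,4)→(2,0,2)
f: reduced (well bottom): (2,0,2) with a≤c, −a<b≤a
g is negative-definite; reduce −g:
−g: flip: (4,0,1)→(1,0,4)
−g: reduced (well bottom): (1,0,4) with a≤c, −a<b≤a
flip sign back: reduced form of g is (-1,0,-4)
reduced forms (2, 0, 2) vs (-1, 0, -4) ⇒ inequivalent

no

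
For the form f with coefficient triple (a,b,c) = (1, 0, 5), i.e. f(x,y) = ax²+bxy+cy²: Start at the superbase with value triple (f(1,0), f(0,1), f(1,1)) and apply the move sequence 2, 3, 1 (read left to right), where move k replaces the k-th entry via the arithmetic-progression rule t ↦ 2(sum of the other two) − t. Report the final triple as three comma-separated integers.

start (1,5,6) = (f(1,0),f(0,1),f(1,1))
replace slot 2: 2·(1+6) − 5 = 9 → (1,9,6)
replace slot 3: 2·(1+9) − 6 = 14 → (1,9,14)
replace slot 1: 2·(9+14) − 1 = 45 → (45,9,14)

45,9,14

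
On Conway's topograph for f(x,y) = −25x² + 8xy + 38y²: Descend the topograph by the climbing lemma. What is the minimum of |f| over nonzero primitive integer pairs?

descent: ρ → (38,-8,-25)
descent: ρ → (-25,58,5)  [lands on river]
river: ρ → (5,62,-1)
river: ρ → (-1,62,5)
river: ρ → (5,58,-25)
river: ρ → (-25,42,21)
river: ρ → (21,42,-25)
closes: descent 2, river 6
min |a| on river = 1

1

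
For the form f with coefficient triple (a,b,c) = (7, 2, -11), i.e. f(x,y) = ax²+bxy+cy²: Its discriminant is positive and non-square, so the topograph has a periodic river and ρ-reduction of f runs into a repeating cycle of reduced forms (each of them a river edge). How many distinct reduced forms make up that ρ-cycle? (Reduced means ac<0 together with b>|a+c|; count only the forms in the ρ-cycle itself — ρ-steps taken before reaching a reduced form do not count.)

D = 312, ⌊√D⌋ = 17
descent: ρ → (-11,-2,7)
descent: ρ → (7,16,-2)  [lands on river]
river: ρ → (-2,16,7)
river: ρ → (7,12,-6)
river: ρ → (-6,12,7)
ρ-cycle length = 4 (tail of 2 descent steps not counted)

4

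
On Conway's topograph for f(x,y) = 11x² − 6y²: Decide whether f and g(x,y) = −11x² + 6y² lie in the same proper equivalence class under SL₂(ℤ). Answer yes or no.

D₁ = 264, D₂ = 264
river cycle of f (length 6): (-6, 12, 5), (5, 8, -10), (-10, 12, 3), (3, 12, -10), (-10, 8, 5), (5, 12, -6)
river cycle of g (length 6): (6, 12, -5), (-5, 8, 10), (10, 12, -3), (-3, 12, 10), (10, 8, -5), (-5, 12, 6)
cycles differ ⇒ inequivalent

no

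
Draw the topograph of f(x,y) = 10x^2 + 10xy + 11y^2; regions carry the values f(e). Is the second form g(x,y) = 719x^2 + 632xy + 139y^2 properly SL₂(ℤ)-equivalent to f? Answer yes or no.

D₁ = -340, D₂ = -340
f: reduced (well bottom): (10,10,11) with a≤c, −a<b≤a
g: flip: (719,632,139)→(139,-632,719)
g: translate: b→-76 (≡-632 mod 278), so (139,-632,719)→(139,-76,11)
g: flip: (139,-76,11)→(11,76,139)
g: translate: b→10 (≡76 mod 22), so (11,76,139)→(11,10,10)
g: flip: (11,10,10)→(10,-10,11)
g: translate: b→10 (≡-10 mod 20), so (10,-10,11)→(10,10,11)
g: reduced (well bottom): (10,10,11) with a≤c, −a<b≤a
reduced forms (10, 10, 11) vs (10, 10, 11) ⇒ equivalent

yes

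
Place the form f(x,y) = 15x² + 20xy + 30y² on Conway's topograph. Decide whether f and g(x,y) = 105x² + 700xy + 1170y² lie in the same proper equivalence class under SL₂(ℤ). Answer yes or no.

D₁ = -1400, D₂ = -1400
f: translate: b→-10 (≡20 mod 30), so (15,20,30)→(15,-10,25)
f: reduced (well bottom): (15,-10,25) with a≤c, −a<b≤a
g: translate: b→70 (≡700 mod 210), so (105,700,1170)→(105,70,15)
g: flip: (105,70,15)→(15,-70,105)
g: translate: b→-10 (≡-70 mod 30), so (15,-70,105)→(15,-10,25)
g: reduced (well bottom): (15,-10,25) with a≤c, −a<b≤a
reduced forms (15, -10, 25) vs (15, -10, 25) ⇒ equivalent

yes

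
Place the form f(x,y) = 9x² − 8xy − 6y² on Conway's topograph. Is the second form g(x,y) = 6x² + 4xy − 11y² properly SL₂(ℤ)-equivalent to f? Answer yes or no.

D₁ = 280, D₂ = 280
river cycle of f (length 6): (-6, 8, 9), (9, 10, -5), (-5, 10, 9), (9, 8, -6), (-6, 16, 1), (1, 16, -6)
river cycle of g (length 6): (6, 16, -1), (-1, 16, 6), (6, 8, -9), (-9, 10, 5), (5, 10, -9), (-9, 8, 6)
cycles differ ⇒ inequivalent

no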